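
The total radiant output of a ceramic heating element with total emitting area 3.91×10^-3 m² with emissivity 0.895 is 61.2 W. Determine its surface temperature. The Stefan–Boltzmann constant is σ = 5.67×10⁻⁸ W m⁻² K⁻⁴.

T ≈ 745 K

From P = εσAT⁴, T = (P / εσA)^(1/4) = (61.2 / (0.895 × 5.67×10⁻⁸ × 3.91×10^-3))^(1/4).
T = (3.08×10^11)^(1/4) = 745 K.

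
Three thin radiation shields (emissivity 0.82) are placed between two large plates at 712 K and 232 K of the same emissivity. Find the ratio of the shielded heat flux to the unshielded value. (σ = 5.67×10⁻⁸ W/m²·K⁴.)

With N identical shields there are N+1 = 4 gaps in series, each with the same radiative resistance, so the flux falls to 1/(N+1) of its unshielded value.

ratio ≈ 0.250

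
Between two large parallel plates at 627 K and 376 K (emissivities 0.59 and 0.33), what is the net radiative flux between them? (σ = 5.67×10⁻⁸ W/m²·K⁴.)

For two large parallel gray plates, q = σ(T₁⁴ − T₂⁴) / (1/ε₁ + 1/ε₂ − 1).
1/ε₁ + 1/ε₂ − 1 = 1/0.59 + 1/0.33 − 1 = 3.725.
T₁⁴ − T₂⁴ = 1.55×10^11 − 2.00×10^10 = 1.35×10^11 K⁴.
q = 5.67×10⁻⁸ × 1.35×10^11 / 3.725 = 2050 W/m².

q ≈ 2050 W/m²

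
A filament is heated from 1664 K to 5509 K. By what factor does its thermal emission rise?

ratio ≈ 120

P ∝ T⁴, so the ratio is (5509/1664)⁴ = (3.311)⁴ = 120.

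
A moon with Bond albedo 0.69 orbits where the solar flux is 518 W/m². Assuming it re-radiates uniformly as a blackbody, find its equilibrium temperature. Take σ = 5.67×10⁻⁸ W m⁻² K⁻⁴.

T ≈ 163 K

Power absorbed = (1−a)S·πR²; power emitted = 4πR²σT⁴. Equating and cancelling πR²:
T = ((1−a)S / 4σ)^(1/4) = (161 / (4 × 5.67×10⁻⁸))^(1/4) = (7.08×10^8)^(1/4).
T = 163 K.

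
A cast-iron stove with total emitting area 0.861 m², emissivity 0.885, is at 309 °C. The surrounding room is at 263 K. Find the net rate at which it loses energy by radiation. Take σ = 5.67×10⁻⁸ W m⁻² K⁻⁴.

Q ≈ 4750 W

Convert: 309 °C = 582 K.
Q = εσA(T⁴ − T_s⁴). T⁴ − T_s⁴ = (582)⁴ − (263)⁴ = 1.15×10^11 − 4.78×10^9 = 1.10×10^11 K⁴.
Q = 0.885 × 5.67×10⁻⁸ × 0.861 × 1.10×10^11 = 4750 W.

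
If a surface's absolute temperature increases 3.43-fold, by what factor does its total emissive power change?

factor ≈ 138

P ∝ T⁴, so the power scales as (3.43)⁴ = 138.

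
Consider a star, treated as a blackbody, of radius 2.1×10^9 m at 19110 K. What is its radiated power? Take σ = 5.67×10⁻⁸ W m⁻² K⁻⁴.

A = 4πr² = 4π × (2.1×10^9)² = 5.54×10^19 m².
P = σAT⁴ = 5.67×10⁻⁸ × 5.54×10^19 × (19110)⁴ = 5.67×10⁻⁸ × 5.54×10^19 × 1.33×10^17.
P = 4.19×10^29 W.

P ≈ 4.19×10^29 W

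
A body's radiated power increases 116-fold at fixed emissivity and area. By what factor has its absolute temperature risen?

factor ≈ 3.28

P ∝ T⁴ ⇒ T ∝ P^(1/4), so T scales by (116)^(1/4) = 3.28.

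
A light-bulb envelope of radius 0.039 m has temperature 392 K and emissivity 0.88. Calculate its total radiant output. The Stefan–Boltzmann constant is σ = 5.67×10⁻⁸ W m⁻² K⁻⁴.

A = 4πr² = 4π × (0.039)² = 0.0191 m².
P = εσAT⁴ = 0.88 × 5.67×10⁻⁸ × 0.0191 × (392)⁴ = 0.88 × 5.67×10⁻⁸ × 0.0191 × 2.36×10^10.
P = 22.5 W.

P ≈ 22.5 W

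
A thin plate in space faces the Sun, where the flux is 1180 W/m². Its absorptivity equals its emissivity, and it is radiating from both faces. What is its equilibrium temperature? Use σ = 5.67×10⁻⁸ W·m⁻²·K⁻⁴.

Absorbed flux αS = emitted flux 2εσT⁴ per unit area; with α = ε this gives T = (S/2σ)^(1/4).
T = (1180 / (2 × 5.67×10⁻⁸))^(1/4) = (1.04×10^10)^(1/4).
T = 319 K.

T ≈ 319 K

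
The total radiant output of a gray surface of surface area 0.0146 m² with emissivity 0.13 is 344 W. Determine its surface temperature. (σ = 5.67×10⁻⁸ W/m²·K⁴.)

From P = εσAT⁴, T = (P / εσA)^(1/4) = (344 / (0.13 × 5.67×10⁻⁸ × 0.0146))^(1/4).
T = (3.20×10^12)^(1/4) = 1340 K.

T ≈ 1340 K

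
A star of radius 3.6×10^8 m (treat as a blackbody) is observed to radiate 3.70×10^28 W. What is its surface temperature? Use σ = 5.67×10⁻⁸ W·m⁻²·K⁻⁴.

A = 4πr² = 4π × (3.6×10^8)² = 1.63×10^18 m².
From P = σAT⁴, T = (P / σA)^(1/4) = (3.70×10^28 / (5.67×10⁻⁸ × 1.63×10^18))^(1/4).
T = (4.01×10^17)^(1/4) = 25200 K.

T ≈ 25200 K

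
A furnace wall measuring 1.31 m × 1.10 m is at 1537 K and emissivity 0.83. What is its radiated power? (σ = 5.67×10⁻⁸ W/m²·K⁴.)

A = 1.31 × 1.10 = 1.44 m².
Stefan–Boltzmann: P = εσAT⁴ = 0.83 × 5.67×10⁻⁸ × 1.44 × (1537)⁴ = 0.83 × 5.67×10⁻⁸ × 1.44 × 5.58×10^12.
P = 3.78×10^5 W.

P ≈ 3.78×10^5 W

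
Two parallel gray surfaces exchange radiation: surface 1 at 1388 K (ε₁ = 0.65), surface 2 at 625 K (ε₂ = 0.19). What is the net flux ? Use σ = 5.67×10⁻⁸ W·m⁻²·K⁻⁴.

q ≈ 34800 W/m²

For two large parallel gray plates, q = σ(T₁⁴ − T₂⁴) / (1/ε₁ + 1/ε₂ − 1).
1/ε₁ + 1/ε₂ − 1 = 1/0.65 + 1/0.19 − 1 = 5.802.
T₁⁴ − T₂⁴ = 3.71×10^12 − 1.53×10^11 = 3.56×10^12 K⁴.
q = 5.67×10⁻⁸ × 3.56×10^12 / 5.802 = 34800 W/m².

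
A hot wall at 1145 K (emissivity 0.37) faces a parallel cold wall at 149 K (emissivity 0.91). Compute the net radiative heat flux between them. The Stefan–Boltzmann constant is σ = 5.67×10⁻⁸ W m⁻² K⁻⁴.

q ≈ 34800 W/m²

For two large parallel gray plates, q = σ(T₁⁴ − T₂⁴) / (1/ε₁ + 1/ε₂ − 1).
1/ε₁ + 1/ε₂ − 1 = 1/0.37 + 1/0.91 − 1 = 2.802.
T₁⁴ − T₂⁴ = 1.72×10^12 − 4.93×10^8 = 1.72×10^12 K⁴.
q = 5.67×10⁻⁸ × 1.72×10^12 / 2.802 = 34800 W/m².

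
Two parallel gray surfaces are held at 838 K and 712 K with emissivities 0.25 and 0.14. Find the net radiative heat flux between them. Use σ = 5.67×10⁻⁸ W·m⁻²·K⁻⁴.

For two large parallel gray plates, q = σ(T₁⁴ − T₂⁴) / (1/ε₁ + 1/ε₂ − 1).
1/ε₁ + 1/ε₂ − 1 = 1/0.25 + 1/0.14 − 1 = 10.14.
T₁⁴ − T₂⁴ = 4.93×10^11 − 2.57×10^11 = 2.36×10^11 K⁴.
q = 5.67×10⁻⁸ × 2.36×10^11 / 10.14 = 1320 W/m².

q ≈ 1320 W/m²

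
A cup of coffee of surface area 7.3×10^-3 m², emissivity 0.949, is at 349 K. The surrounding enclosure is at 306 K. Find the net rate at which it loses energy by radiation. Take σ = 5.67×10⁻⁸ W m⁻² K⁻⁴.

Q ≈ 2.38 W

Q = εσA(T⁴ − T_s⁴). T⁴ − T_s⁴ = (349)⁴ − (306)⁴ = 1.48×10^10 − 8.77×10^9 = 6.07×10^9 K⁴.
Q = 0.949 × 5.67×10⁻⁸ × 7.30×10^-3 × 6.07×10^9 = 2.38 W.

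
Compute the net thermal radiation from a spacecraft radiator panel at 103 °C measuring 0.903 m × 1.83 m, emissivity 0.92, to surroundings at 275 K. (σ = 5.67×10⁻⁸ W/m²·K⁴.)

A = 0.903 × 1.83 = 1.65 m².
Convert: 103 °C = 376 K.
Q = εσA(T⁴ − T_s⁴). T⁴ − T_s⁴ = (376)⁴ − (275)⁴ = 2.00×10^10 − 5.72×10^9 = 1.43×10^10 K⁴.
Q = 0.92 × 5.67×10⁻⁸ × 1.65 × 1.43×10^10 = 1230 W.

Q ≈ 1230 W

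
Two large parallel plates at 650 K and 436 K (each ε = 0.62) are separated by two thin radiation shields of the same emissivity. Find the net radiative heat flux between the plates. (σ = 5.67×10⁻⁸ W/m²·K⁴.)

Each of the 3 gaps contributes resistance (2/ε − 1) = 2/0.62 − 1 = 2.226; total = 6.677.
q = σ(T₁⁴ − T₂⁴) / 6.677 = 5.67×10⁻⁸ × 1.42×10^11 / 6.677 = 1210 W/m².

q ≈ 1210 W/m²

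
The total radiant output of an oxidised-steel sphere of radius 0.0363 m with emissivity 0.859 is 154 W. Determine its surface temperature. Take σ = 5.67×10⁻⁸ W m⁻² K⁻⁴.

T ≈ 661 K

A = 4πr² = 4π × (0.0363)² = 0.0166 m².
From P = εσAT⁴, T = (P / εσA)^(1/4) = (154 / (0.859 × 5.67×10⁻⁸ × 0.0166))^(1/4).
T = (1.91×10^11)^(1/4) = 661 K.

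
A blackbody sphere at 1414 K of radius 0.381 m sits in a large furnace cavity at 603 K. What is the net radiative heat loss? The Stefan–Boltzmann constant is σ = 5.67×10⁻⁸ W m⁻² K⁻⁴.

A = 4πr² = 4π × (0.381)² = 1.82 m².
Q = σA(T⁴ − T_s⁴). T⁴ − T_s⁴ = (1414)⁴ − (603)⁴ = 4.00×10^12 − 1.32×10^11 = 3.87×10^12 K⁴.
Q = 5.67×10⁻⁸ × 1.82 × 3.87×10^12 = 4.00×10^5 W.

Q ≈ 4.00×10^5 W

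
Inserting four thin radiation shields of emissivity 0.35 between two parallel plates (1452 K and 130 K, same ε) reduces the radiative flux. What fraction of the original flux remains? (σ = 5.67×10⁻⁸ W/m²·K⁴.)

ratio ≈ 0.200

With N identical shields there are N+1 = 5 gaps in series, each with the same radiative resistance, so the flux falls to 1/(N+1) of its unshielded value.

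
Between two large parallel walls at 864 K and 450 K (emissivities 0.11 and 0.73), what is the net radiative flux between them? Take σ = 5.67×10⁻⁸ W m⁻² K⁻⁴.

q ≈ 3090 W/m²

For two large parallel gray plates, q = σ(T₁⁴ − T₂⁴) / (1/ε₁ + 1/ε₂ − 1).
1/ε₁ + 1/ε₂ − 1 = 1/0.11 + 1/0.73 − 1 = 9.461.
T₁⁴ − T₂⁴ = 5.57×10^11 − 4.10×10^10 = 5.16×10^11 K⁴.
q = 5.67×10⁻⁸ × 5.16×10^11 / 9.461 = 3090 W/m².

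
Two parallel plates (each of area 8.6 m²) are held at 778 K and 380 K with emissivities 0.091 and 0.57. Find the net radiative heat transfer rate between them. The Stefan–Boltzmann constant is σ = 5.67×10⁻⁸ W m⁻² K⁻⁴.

For two large parallel gray plates, q = σ(T₁⁴ − T₂⁴) / (1/ε₁ + 1/ε₂ − 1).
1/ε₁ + 1/ε₂ − 1 = 1/0.091 + 1/0.57 − 1 = 11.74.
T₁⁴ − T₂⁴ = 3.66×10^11 − 2.09×10^10 = 3.46×10^11 K⁴.
q = 5.67×10⁻⁸ × 3.46×10^11 / 11.74 = 1670 W/m².
Q = q·A = 1670 × 8.6 = 14300 W.

Q ≈ 14300 W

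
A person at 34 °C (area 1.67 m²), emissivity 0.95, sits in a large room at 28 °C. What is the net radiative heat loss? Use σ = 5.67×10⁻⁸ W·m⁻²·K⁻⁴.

Q ≈ 60.7 W

Convert: 34 °C = 307 K; 28 °C = 301 K.
Q = εσA(T⁴ − T_s⁴). T⁴ − T_s⁴ = (307)⁴ − (301)⁴ = 8.88×10^9 − 8.21×10^9 = 6.74×10^8 K⁴.
Q = 0.95 × 5.67×10⁻⁸ × 1.67 × 6.74×10^8 = 60.7 W.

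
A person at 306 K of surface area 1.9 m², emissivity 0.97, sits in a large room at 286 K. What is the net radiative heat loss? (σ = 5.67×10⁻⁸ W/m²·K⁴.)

Q ≈ 217 W

Q = εσA(T⁴ − T_s⁴). T⁴ − T_s⁴ = (306)⁴ − (286)⁴ = 8.77×10^9 − 6.69×10^9 = 2.08×10^9 K⁴.
Q = 0.97 × 5.67×10⁻⁸ × 1.90 × 2.08×10^9 = 217 W.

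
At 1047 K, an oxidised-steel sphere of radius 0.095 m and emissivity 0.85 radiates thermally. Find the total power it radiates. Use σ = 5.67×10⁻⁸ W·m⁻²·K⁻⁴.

A = 4πr² = 4π × (0.095)² = 0.113 m².
P = εσAT⁴ = 0.85 × 5.67×10⁻⁸ × 0.113 × (1047)⁴ = 0.85 × 5.67×10⁻⁸ × 0.113 × 1.20×10^12.
P = 6570 W.

P ≈ 6570 W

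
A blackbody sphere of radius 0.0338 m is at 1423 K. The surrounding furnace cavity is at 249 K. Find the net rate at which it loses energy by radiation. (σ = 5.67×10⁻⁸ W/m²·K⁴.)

A = 4πr² = 4π × (0.0338)² = 0.0144 m².
Q = σA(T⁴ − T_s⁴). T⁴ − T_s⁴ = (1423)⁴ − (249)⁴ = 4.10×10^12 − 3.84×10^9 = 4.10×10^12 K⁴.
Q = 5.67×10⁻⁸ × 0.0144 × 4.10×10^12 = 3330 W.

Q ≈ 3330 W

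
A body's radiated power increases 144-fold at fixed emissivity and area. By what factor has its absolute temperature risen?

P ∝ T⁴ ⇒ T ∝ P^(1/4), so T scales by (144)^(1/4) = 3.46.

factor ≈ 3.46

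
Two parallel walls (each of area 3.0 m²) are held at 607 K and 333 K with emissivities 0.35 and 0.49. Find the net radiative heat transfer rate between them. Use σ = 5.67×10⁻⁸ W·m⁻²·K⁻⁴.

For two large parallel gray plates, q = σ(T₁⁴ − T₂⁴) / (1/ε₁ + 1/ε₂ − 1).
1/ε₁ + 1/ε₂ − 1 = 1/0.35 + 1/0.49 − 1 = 3.898.
T₁⁴ − T₂⁴ = 1.36×10^11 − 1.23×10^10 = 1.23×10^11 K⁴.
q = 5.67×10⁻⁸ × 1.23×10^11 / 3.898 = 1800 W/m².
Q = q·A = 1800 × 3.0 = 5390 W.

Q ≈ 5390 W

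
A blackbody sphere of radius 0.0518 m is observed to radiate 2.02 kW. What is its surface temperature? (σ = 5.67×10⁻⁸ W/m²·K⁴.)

T ≈ 1010 K

A = 4πr² = 4π × (0.0518)² = 0.0337 m².
From P = σAT⁴, T = (P / σA)^(1/4) = (2020 / (5.67×10⁻⁸ × 0.0337))^(1/4).
T = (1.06×10^12)^(1/4) = 1010 K.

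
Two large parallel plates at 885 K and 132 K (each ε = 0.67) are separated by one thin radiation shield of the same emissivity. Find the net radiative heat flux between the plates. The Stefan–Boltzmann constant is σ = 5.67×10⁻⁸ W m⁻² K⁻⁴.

q ≈ 8760 W/m²

Each of the 2 gaps contributes resistance (2/ε − 1) = 2/0.67 − 1 = 1.985; total = 3.970.
q = σ(T₁⁴ − T₂⁴) / 3.970 = 5.67×10⁻⁸ × 6.13×10^11 / 3.970 = 8760 W/m².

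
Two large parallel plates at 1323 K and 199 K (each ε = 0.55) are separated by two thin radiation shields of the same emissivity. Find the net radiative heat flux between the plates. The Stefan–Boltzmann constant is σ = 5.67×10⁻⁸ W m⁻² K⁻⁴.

Each of the 3 gaps contributes resistance (2/ε − 1) = 2/0.55 − 1 = 2.636; total = 7.909.
q = σ(T₁⁴ − T₂⁴) / 7.909 = 5.67×10⁻⁸ × 3.06×10^12 / 7.909 = 22000 W/m².

q ≈ 22000 W/m²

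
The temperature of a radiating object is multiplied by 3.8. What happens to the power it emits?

P ∝ T⁴, so the power scales as (3.8)⁴ = 209.

factor ≈ 209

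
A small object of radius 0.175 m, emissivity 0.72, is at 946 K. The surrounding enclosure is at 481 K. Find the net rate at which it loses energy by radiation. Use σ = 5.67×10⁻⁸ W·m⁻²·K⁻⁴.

Q ≈ 11700 W

A = 4πr² = 4π × (0.175)² = 0.385 m².
Q = εσA(T⁴ − T_s⁴). T⁴ − T_s⁴ = (946)⁴ − (481)⁴ = 8.01×10^11 − 5.35×10^10 = 7.47×10^11 K⁴.
Q = 0.72 × 5.67×10⁻⁸ × 0.385 × 7.47×10^11 = 11700 W.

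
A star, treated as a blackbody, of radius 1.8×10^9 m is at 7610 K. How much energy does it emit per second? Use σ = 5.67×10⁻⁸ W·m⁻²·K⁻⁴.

P ≈ 7.74×10^27 W

A = 4πr² = 4π × (1.8×10^9)² = 4.07×10^19 m².
P = σAT⁴ = 5.67×10⁻⁸ × 4.07×10^19 × (7610)⁴ = 5.67×10⁻⁸ × 4.07×10^19 × 3.35×10^15.
P = 7.74×10^27 W.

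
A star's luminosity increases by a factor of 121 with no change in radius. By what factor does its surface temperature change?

P ∝ T⁴ ⇒ T ∝ P^(1/4), so T scales by (121)^(1/4) = 3.32.

factor ≈ 3.32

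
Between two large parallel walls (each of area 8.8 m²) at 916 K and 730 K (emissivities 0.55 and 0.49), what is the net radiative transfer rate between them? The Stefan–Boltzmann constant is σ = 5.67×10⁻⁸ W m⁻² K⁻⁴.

Q ≈ 73300 W

For two large parallel gray plates, q = σ(T₁⁴ − T₂⁴) / (1/ε₁ + 1/ε₂ − 1).
1/ε₁ + 1/ε₂ − 1 = 1/0.55 + 1/0.49 − 1 = 2.859.
T₁⁴ − T₂⁴ = 7.04×10^11 − 2.84×10^11 = 4.20×10^11 K⁴.
q = 5.67×10⁻⁸ × 4.20×10^11 / 2.859 = 8330 W/m².
Q = q·A = 8330 × 8.8 = 73300 W.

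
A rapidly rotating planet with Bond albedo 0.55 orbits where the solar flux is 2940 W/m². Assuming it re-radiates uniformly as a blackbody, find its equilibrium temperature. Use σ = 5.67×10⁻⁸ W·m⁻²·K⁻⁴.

T ≈ 276 K

Power absorbed = (1−a)S·πR²; power emitted = 4πR²σT⁴. Equating and cancelling πR²:
T = ((1−a)S / 4σ)^(1/4) = (1320 / (4 × 5.67×10⁻⁸))^(1/4) = (5.83×10^9)^(1/4).
T = 276 K.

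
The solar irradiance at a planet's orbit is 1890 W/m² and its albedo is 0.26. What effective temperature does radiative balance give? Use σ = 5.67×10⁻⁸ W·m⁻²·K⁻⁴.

Power absorbed = (1−a)S·πR²; power emitted = 4πR²σT⁴. Equating and cancelling πR²:
T = ((1−a)S / 4σ)^(1/4) = (1400 / (4 × 5.67×10⁻⁸))^(1/4) = (6.17×10^9)^(1/4).
T = 280 K.

T ≈ 280 K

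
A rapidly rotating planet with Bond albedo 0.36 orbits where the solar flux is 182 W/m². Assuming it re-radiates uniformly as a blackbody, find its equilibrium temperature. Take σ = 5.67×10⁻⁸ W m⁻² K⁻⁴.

T ≈ 151 K

Power absorbed = (1−a)S·πR²; power emitted = 4πR²σT⁴. Equating and cancelling πR²:
T = ((1−a)S / 4σ)^(1/4) = (116 / (4 × 5.67×10⁻⁸))^(1/4) = (5.14×10^8)^(1/4).
T = 151 K.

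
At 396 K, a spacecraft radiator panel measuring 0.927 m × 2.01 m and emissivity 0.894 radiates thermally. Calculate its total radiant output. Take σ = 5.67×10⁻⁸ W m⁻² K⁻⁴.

P ≈ 2320 W

A = 0.927 × 2.01 = 1.86 m².
P = εσAT⁴ = 0.894 × 5.67×10⁻⁸ × 1.86 × (396)⁴ = 0.894 × 5.67×10⁻⁸ × 1.86 × 2.46×10^10.
P = 2320 W.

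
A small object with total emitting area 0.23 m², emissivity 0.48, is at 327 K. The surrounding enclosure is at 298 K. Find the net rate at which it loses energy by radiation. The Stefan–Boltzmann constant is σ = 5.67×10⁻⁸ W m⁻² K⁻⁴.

Q = εσA(T⁴ − T_s⁴). T⁴ − T_s⁴ = (327)⁴ − (298)⁴ = 1.14×10^10 − 7.89×10^9 = 3.55×10^9 K⁴.
Q = 0.48 × 5.67×10⁻⁸ × 0.230 × 3.55×10^9 = 22.2 W.

Q ≈ 22.2 W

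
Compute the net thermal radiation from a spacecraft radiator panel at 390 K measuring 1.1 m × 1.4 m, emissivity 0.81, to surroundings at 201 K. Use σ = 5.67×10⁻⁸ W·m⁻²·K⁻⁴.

A = 1.1 × 1.4 = 1.54 m².
Q = εσA(T⁴ − T_s⁴). T⁴ − T_s⁴ = (390)⁴ − (201)⁴ = 2.31×10^10 − 1.63×10^9 = 2.15×10^10 K⁴.
Q = 0.81 × 5.67×10⁻⁸ × 1.54 × 2.15×10^10 = 1520 W.

Q ≈ 1520 W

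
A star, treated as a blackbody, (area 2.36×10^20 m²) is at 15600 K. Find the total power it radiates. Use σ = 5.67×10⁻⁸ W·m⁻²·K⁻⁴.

P = σAT⁴ = 5.67×10⁻⁸ × 2.36×10^20 × (15600)⁴ = 5.67×10⁻⁸ × 2.36×10^20 × 5.92×10^16.
P = 7.92×10^29 W.

P ≈ 7.92×10^29 W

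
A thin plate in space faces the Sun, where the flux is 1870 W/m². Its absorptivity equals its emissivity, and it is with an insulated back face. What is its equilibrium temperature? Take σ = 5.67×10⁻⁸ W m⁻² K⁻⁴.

Absorbed flux αS = emitted flux εσT⁴ (one radiating face); with α = ε, T = (S/σ)^(1/4).
T = (1870 / 5.67×10⁻⁸)^(1/4) = (3.30×10^10)^(1/4).
T = 426 K.

T ≈ 426 K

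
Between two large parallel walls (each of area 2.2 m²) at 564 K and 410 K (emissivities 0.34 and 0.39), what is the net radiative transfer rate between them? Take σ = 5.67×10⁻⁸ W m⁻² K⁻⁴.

Q ≈ 2020 W

For two large parallel gray plates, q = σ(T₁⁴ − T₂⁴) / (1/ε₁ + 1/ε₂ − 1).
1/ε₁ + 1/ε₂ − 1 = 1/0.34 + 1/0.39 − 1 = 4.505.
T₁⁴ − T₂⁴ = 1.01×10^11 − 2.83×10^10 = 7.29×10^10 K⁴.
q = 5.67×10⁻⁸ × 7.29×10^10 / 4.505 = 918 W/m².
Q = q·A = 918 × 2.2 = 2020 W.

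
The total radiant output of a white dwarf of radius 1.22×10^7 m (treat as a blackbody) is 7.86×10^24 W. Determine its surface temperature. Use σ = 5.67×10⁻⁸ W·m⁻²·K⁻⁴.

A = 4πr² = 4π × (1.22×10^7)² = 1.87×10^15 m².
From P = σAT⁴, T = (P / σA)^(1/4) = (7.86×10^24 / (5.67×10⁻⁸ × 1.87×10^15))^(1/4).
T = (7.41×10^16)^(1/4) = 16500 K.

T ≈ 16500 K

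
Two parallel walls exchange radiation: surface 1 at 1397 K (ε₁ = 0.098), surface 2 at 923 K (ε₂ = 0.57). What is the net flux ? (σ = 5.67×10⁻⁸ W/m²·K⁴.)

For two large parallel gray plates, q = σ(T₁⁴ − T₂⁴) / (1/ε₁ + 1/ε₂ − 1).
1/ε₁ + 1/ε₂ − 1 = 1/0.098 + 1/0.57 − 1 = 10.96.
T₁⁴ − T₂⁴ = 3.81×10^12 − 7.26×10^11 = 3.08×10^12 K⁴.
q = 5.67×10⁻⁸ × 3.08×10^12 / 10.96 = 16000 W/m².

q ≈ 16000 W/m²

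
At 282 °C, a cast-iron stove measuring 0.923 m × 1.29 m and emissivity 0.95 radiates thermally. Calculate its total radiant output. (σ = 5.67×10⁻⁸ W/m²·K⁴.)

A = 0.923 × 1.29 = 1.19 m².
282 °C = 555 K.
Stefan–Boltzmann: P = εσAT⁴ = 0.95 × 5.67×10⁻⁸ × 1.19 × (555)⁴ = 0.95 × 5.67×10⁻⁸ × 1.19 × 9.49×10^10.
P = 6090 W.

P ≈ 6090 W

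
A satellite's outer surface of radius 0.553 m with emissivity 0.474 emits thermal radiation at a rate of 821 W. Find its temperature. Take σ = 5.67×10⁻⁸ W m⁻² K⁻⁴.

A = 4πr² = 4π × (0.553)² = 3.84 m².
From P = εσAT⁴, T = (P / εσA)^(1/4) = (821 / (0.474 × 5.67×10⁻⁸ × 3.84))^(1/4).
T = (7.95×10^9)^(1/4) = 299 K.

T ≈ 299 K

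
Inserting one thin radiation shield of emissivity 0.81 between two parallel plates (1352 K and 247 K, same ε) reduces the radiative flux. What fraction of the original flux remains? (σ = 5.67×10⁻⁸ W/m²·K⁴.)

ratio ≈ 0.500

With N identical shields there are N+1 = 2 gaps in series, each with the same radiative resistance, so the flux falls to 1/(N+1) of its unshielded value.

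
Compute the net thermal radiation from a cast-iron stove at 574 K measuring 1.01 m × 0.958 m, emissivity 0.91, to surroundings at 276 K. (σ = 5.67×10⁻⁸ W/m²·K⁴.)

Q ≈ 5130 W

A = 1.01 × 0.958 = 0.968 m².
Q = εσA(T⁴ − T_s⁴). T⁴ − T_s⁴ = (574)⁴ − (276)⁴ = 1.09×10^11 − 5.80×10^9 = 1.03×10^11 K⁴.
Q = 0.91 × 5.67×10⁻⁸ × 0.968 × 1.03×10^11 = 5130 W.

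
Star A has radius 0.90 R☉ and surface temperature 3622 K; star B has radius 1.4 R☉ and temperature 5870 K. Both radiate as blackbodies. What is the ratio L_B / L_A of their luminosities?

L = 4πR²σT⁴ ∝ R²T⁴, so L_B/L_A = (1.4/0.90)² × (5870/3622)⁴ = 2.42 × 6.90 = 16.7.

L_B/L_A ≈ 16.7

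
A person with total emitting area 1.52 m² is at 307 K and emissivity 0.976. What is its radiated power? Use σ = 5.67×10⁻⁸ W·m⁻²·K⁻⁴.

P ≈ 747 W

Stefan–Boltzmann: P = εσAT⁴ = 0.976 × 5.67×10⁻⁸ × 1.52 × (307)⁴ = 0.976 × 5.67×10⁻⁸ × 1.52 × 8.88×10^9.
P = 747 W.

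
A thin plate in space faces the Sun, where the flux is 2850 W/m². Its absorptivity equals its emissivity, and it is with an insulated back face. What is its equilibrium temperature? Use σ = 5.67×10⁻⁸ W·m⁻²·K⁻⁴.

Absorbed flux αS = emitted flux εσT⁴ (one radiating face); with α = ε, T = (S/σ)^(1/4).
T = (2850 / 5.67×10⁻⁸)^(1/4) = (5.03×10^10)^(1/4).
T = 473 K.

T ≈ 473 K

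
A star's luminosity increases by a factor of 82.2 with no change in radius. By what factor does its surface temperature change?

factor ≈ 3.01

P ∝ T⁴ ⇒ T ∝ P^(1/4), so T scales by (82.2)^(1/4) = 3.01.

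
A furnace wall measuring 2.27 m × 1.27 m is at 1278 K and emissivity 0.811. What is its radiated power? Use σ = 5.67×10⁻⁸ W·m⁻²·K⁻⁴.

P ≈ 3.54×10^5 W

A = 2.27 × 1.27 = 2.88 m².
P = εσAT⁴ = 0.811 × 5.67×10⁻⁸ × 2.88 × (1278)⁴ = 0.811 × 5.67×10⁻⁸ × 2.88 × 2.67×10^12.
P = 3.54×10^5 W.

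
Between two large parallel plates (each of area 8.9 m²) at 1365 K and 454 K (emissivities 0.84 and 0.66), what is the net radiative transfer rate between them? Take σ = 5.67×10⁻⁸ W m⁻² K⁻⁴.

For two large parallel gray plates, q = σ(T₁⁴ − T₂⁴) / (1/ε₁ + 1/ε₂ − 1).
1/ε₁ + 1/ε₂ − 1 = 1/0.84 + 1/0.66 − 1 = 1.706.
T₁⁴ − T₂⁴ = 3.47×10^12 − 4.25×10^10 = 3.43×10^12 K⁴.
q = 5.67×10⁻⁸ × 3.43×10^12 / 1.706 = 1.14×10^5 W/m².
Q = q·A = 1.14×10^5 × 8.9 = 1.01×10^6 W.

Q ≈ 1.01×10^6 W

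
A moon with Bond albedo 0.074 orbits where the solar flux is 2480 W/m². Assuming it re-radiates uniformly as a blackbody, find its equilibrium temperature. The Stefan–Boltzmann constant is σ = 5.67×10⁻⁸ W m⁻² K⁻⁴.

Power absorbed = (1−a)S·πR²; power emitted = 4πR²σT⁴. Equating and cancelling πR²:
T = ((1−a)S / 4σ)^(1/4) = (2300 / (4 × 5.67×10⁻⁸))^(1/4) = (1.01×10^10)^(1/4).
T = 317 K.

T ≈ 317 K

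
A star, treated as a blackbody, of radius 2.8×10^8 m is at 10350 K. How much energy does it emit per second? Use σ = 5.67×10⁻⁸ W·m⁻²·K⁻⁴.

P ≈ 6.41×10^26 W

A = 4πr² = 4π × (2.8×10^8)² = 9.85×10^17 m².
P = σAT⁴ = 5.67×10⁻⁸ × 9.85×10^17 × (10350)⁴ = 5.67×10⁻⁸ × 9.85×10^17 × 1.15×10^16.
P = 6.41×10^26 W.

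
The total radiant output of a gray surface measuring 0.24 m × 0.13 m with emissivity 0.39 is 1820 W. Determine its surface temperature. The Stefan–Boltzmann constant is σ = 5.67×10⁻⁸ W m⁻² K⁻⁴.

T ≈ 1270 K

A = 0.24 × 0.13 = 0.0312 m².
From P = εσAT⁴, T = (P / εσA)^(1/4) = (1820 / (0.39 × 5.67×10⁻⁸ × 0.0312))^(1/4).
T = (2.64×10^12)^(1/4) = 1270 K.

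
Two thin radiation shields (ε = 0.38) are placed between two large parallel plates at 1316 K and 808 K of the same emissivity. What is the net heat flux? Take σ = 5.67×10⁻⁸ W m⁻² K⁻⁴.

q ≈ 11400 W/m²

Each of the 3 gaps contributes resistance (2/ε − 1) = 2/0.38 − 1 = 4.263; total = 12.79.
q = σ(T₁⁴ − T₂⁴) / 12.79 = 5.67×10⁻⁸ × 2.57×10^12 / 12.79 = 11400 W/m².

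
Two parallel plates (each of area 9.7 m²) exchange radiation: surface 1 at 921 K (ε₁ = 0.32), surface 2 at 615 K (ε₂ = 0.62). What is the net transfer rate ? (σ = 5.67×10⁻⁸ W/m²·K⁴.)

For two large parallel gray plates, q = σ(T₁⁴ − T₂⁴) / (1/ε₁ + 1/ε₂ − 1).
1/ε₁ + 1/ε₂ − 1 = 1/0.32 + 1/0.62 − 1 = 3.738.
T₁⁴ − T₂⁴ = 7.20×10^11 − 1.43×10^11 = 5.76×10^11 K⁴.
q = 5.67×10⁻⁸ × 5.76×10^11 / 3.738 = 8740 W/m².
Q = q·A = 8740 × 9.7 = 84800 W.

Q ≈ 84800 W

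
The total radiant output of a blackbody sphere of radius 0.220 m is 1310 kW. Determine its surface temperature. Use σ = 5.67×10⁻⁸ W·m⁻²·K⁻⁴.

A = 4πr² = 4π × (0.220)² = 0.608 m².
From P = σAT⁴, T = (P / σA)^(1/4) = (1.31×10^6 / (5.67×10⁻⁸ × 0.608))^(1/4).
T = (3.80×10^13)^(1/4) = 2480 K.

T ≈ 2480 K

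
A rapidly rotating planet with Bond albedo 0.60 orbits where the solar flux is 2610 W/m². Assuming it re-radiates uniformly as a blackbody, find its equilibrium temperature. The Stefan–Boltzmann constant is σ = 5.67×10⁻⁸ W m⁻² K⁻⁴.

Power absorbed = (1−a)S·πR²; power emitted = 4πR²σT⁴. Equating and cancelling πR²:
T = ((1−a)S / 4σ)^(1/4) = (1040 / (4 × 5.67×10⁻⁸))^(1/4) = (4.60×10^9)^(1/4).
T = 260 K.

T ≈ 260 K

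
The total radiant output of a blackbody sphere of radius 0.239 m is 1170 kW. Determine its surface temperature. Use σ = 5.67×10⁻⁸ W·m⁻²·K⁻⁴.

T ≈ 2320 K

A = 4πr² = 4π × (0.239)² = 0.718 m².
From P = σAT⁴, T = (P / σA)^(1/4) = (1.17×10^6 / (5.67×10⁻⁸ × 0.718))^(1/4).
T = (2.87×10^13)^(1/4) = 2320 K.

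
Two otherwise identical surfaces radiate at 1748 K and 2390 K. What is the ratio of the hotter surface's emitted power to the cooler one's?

ratio ≈ 3.49

P ∝ T⁴, so the ratio is (2390/1748)⁴ = (1.367)⁴ = 3.49.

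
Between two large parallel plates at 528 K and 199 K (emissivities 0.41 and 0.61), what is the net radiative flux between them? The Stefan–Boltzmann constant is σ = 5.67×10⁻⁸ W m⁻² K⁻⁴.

For two large parallel gray plates, q = σ(T₁⁴ − T₂⁴) / (1/ε₁ + 1/ε₂ − 1).
1/ε₁ + 1/ε₂ − 1 = 1/0.41 + 1/0.61 − 1 = 3.078.
T₁⁴ − T₂⁴ = 7.77×10^10 − 1.57×10^9 = 7.62×10^10 K⁴.
q = 5.67×10⁻⁸ × 7.62×10^10 / 3.078 = 1400 W/m².

q ≈ 1400 W/m²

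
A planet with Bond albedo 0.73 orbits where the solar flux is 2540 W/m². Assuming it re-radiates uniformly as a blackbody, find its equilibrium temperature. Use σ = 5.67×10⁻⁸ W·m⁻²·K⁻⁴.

T ≈ 234 K

Power absorbed = (1−a)S·πR²; power emitted = 4πR²σT⁴. Equating and cancelling πR²:
T = ((1−a)S / 4σ)^(1/4) = (686 / (4 × 5.67×10⁻⁸))^(1/4) = (3.02×10^9)^(1/4).
T = 234 K.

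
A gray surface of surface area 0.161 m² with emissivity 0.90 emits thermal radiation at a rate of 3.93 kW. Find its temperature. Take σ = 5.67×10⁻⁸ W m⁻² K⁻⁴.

T ≈ 832 K

From P = εσAT⁴, T = (P / εσA)^(1/4) = (3930 / (0.90 × 5.67×10⁻⁸ × 0.161))^(1/4).
T = (4.78×10^11)^(1/4) = 832 K.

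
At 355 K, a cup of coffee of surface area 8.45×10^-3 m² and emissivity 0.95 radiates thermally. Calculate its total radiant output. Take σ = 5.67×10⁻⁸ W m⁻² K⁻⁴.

P ≈ 7.23 W

P = εσAT⁴ = 0.95 × 5.67×10⁻⁸ × 8.45×10^-3 × (355)⁴ = 0.95 × 5.67×10⁻⁸ × 8.45×10^-3 × 1.59×10^10.
P = 7.23 W.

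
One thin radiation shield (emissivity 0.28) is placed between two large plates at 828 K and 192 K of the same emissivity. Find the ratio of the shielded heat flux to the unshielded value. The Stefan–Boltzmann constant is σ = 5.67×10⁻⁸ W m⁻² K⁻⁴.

ratio ≈ 0.500

With N identical shields there are N+1 = 2 gaps in series, each with the same radiative resistance, so the flux falls to 1/(N+1) of its unshielded value.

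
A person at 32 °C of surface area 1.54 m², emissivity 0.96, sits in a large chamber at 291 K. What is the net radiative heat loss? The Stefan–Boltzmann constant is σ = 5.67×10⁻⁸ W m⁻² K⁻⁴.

Q ≈ 124 W

Convert: 32 °C = 305 K.
Q = εσA(T⁴ − T_s⁴). T⁴ − T_s⁴ = (305)⁴ − (291)⁴ = 8.65×10^9 − 7.17×10^9 = 1.48×10^9 K⁴.
Q = 0.96 × 5.67×10⁻⁸ × 1.54 × 1.48×10^9 = 124 W.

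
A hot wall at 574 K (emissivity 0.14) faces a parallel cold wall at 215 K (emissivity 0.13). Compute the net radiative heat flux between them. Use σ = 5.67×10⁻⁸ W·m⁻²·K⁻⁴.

q ≈ 436 W/m²

For two large parallel gray plates, q = σ(T₁⁴ − T₂⁴) / (1/ε₁ + 1/ε₂ − 1).
1/ε₁ + 1/ε₂ − 1 = 1/0.14 + 1/0.13 − 1 = 13.84.
T₁⁴ − T₂⁴ = 1.09×10^11 − 2.14×10^9 = 1.06×10^11 K⁴.
q = 5.67×10⁻⁸ × 1.06×10^11 / 13.84 = 436 W/m².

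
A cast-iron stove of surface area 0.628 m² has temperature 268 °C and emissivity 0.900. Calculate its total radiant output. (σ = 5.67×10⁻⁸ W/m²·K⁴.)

P ≈ 2750 W

268 °C = 541 K.
Stefan–Boltzmann: P = εσAT⁴ = 0.900 × 5.67×10⁻⁸ × 0.628 × (541)⁴ = 0.900 × 5.67×10⁻⁸ × 0.628 × 8.57×10^10.
P = 2750 W.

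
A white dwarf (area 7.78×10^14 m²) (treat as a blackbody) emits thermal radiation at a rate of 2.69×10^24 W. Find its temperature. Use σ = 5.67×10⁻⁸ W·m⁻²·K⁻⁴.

T ≈ 15700 K

From P = σAT⁴, T = (P / σA)^(1/4) = (2.69×10^24 / (5.67×10⁻⁸ × 7.78×10^14))^(1/4).
T = (6.10×10^16)^(1/4) = 15700 K.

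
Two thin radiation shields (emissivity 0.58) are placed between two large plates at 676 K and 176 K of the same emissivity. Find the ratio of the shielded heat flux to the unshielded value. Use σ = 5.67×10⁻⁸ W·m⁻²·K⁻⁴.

With N identical shields there are N+1 = 3 gaps in series, each with the same radiative resistance, so the flux falls to 1/(N+1) of its unshielded value.

ratio ≈ 0.333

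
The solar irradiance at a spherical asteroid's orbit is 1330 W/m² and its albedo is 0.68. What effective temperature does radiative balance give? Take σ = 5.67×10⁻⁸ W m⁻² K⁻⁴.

Power absorbed = (1−a)S·πR²; power emitted = 4πR²σT⁴. Equating and cancelling πR²:
T = ((1−a)S / 4σ)^(1/4) = (426 / (4 × 5.67×10⁻⁸))^(1/4) = (1.88×10^9)^(1/4).
T = 208 K.

T ≈ 208 K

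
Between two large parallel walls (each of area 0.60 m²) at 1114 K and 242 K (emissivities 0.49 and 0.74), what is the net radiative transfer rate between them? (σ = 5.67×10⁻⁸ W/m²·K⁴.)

For two large parallel gray plates, q = σ(T₁⁴ − T₂⁴) / (1/ε₁ + 1/ε₂ − 1).
1/ε₁ + 1/ε₂ − 1 = 1/0.49 + 1/0.74 − 1 = 2.392.
T₁⁴ − T₂⁴ = 1.54×10^12 − 3.43×10^9 = 1.54×10^12 K⁴.
q = 5.67×10⁻⁸ × 1.54×10^12 / 2.392 = 36400 W/m².
Q = q·A = 36400 × 0.60 = 21900 W.

Q ≈ 21900 W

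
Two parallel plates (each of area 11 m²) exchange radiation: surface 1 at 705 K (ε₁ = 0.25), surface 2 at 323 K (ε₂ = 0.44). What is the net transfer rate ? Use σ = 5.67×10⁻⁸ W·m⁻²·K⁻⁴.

Q ≈ 27900 W

For two large parallel gray plates, q = σ(T₁⁴ − T₂⁴) / (1/ε₁ + 1/ε₂ − 1).
1/ε₁ + 1/ε₂ − 1 = 1/0.25 + 1/0.44 − 1 = 5.273.
T₁⁴ − T₂⁴ = 2.47×10^11 − 1.09×10^10 = 2.36×10^11 K⁴.
q = 5.67×10⁻⁸ × 2.36×10^11 / 5.273 = 2540 W/m².
Q = q·A = 2540 × 11 = 27900 W.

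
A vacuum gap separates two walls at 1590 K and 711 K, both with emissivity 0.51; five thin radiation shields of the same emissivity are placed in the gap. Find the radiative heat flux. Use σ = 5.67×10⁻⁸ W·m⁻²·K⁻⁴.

q ≈ 19800 W/m²

Each of the 6 gaps contributes resistance (2/ε − 1) = 2/0.51 − 1 = 2.922; total = 17.53.
q = σ(T₁⁴ − T₂⁴) / 17.53 = 5.67×10⁻⁸ × 6.14×10^12 / 17.53 = 19800 W/m².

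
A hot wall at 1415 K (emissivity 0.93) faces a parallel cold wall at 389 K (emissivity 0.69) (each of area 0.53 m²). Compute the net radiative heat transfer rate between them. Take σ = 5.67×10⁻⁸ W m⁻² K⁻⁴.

Q ≈ 78600 W

For two large parallel gray plates, q = σ(T₁⁴ − T₂⁴) / (1/ε₁ + 1/ε₂ − 1).
1/ε₁ + 1/ε₂ − 1 = 1/0.93 + 1/0.69 − 1 = 1.525.
T₁⁴ − T₂⁴ = 4.01×10^12 − 2.29×10^10 = 3.99×10^12 K⁴.
q = 5.67×10⁻⁸ × 3.99×10^12 / 1.525 = 1.48×10^5 W/m².
Q = q·A = 1.48×10^5 × 0.53 = 78600 W.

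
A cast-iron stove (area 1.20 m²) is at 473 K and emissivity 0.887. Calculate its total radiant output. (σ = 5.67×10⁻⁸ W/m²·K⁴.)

P ≈ 3020 W

P = εσAT⁴ = 0.887 × 5.67×10⁻⁸ × 1.20 × (473)⁴ = 0.887 × 5.67×10⁻⁸ × 1.20 × 5.01×10^10.
P = 3020 W.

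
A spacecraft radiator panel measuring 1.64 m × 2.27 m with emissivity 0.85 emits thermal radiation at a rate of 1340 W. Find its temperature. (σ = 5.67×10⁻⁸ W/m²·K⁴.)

A = 1.64 × 2.27 = 3.72 m².
From P = εσAT⁴, T = (P / εσA)^(1/4) = (1340 / (0.85 × 5.67×10⁻⁸ × 3.72))^(1/4).
T = (7.47×10^9)^(1/4) = 294 K.

T ≈ 294 K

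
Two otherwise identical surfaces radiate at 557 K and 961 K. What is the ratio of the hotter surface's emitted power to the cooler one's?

P ∝ T⁴, so the ratio is (961/557)⁴ = (1.725)⁴ = 8.86.

ratio ≈ 8.86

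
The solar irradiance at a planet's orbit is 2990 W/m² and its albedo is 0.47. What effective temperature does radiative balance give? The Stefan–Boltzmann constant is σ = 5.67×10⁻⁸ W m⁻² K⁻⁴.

T ≈ 289 K

Power absorbed = (1−a)S·πR²; power emitted = 4πR²σT⁴. Equating and cancelling πR²:
T = ((1−a)S / 4σ)^(1/4) = (1580 / (4 × 5.67×10⁻⁸))^(1/4) = (6.99×10^9)^(1/4).
T = 289 K.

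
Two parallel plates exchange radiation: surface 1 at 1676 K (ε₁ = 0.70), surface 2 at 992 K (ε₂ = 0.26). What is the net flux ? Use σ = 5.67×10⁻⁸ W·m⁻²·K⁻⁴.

q ≈ 91800 W/m²

For two large parallel gray plates, q = σ(T₁⁴ − T₂⁴) / (1/ε₁ + 1/ε₂ − 1).
1/ε₁ + 1/ε₂ − 1 = 1/0.70 + 1/0.26 − 1 = 4.275.
T₁⁴ − T₂⁴ = 7.89×10^12 − 9.68×10^11 = 6.92×10^12 K⁴.
q = 5.67×10⁻⁸ × 6.92×10^12 / 4.275 = 91800 W/m².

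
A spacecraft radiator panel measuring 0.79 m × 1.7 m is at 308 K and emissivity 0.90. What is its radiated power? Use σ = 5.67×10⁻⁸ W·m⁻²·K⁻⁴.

P ≈ 617 W

A = 0.79 × 1.7 = 1.34 m².
Stefan–Boltzmann: P = εσAT⁴ = 0.90 × 5.67×10⁻⁸ × 1.34 × (308)⁴ = 0.90 × 5.67×10⁻⁸ × 1.34 × 9.00×10^9.
P = 617 W.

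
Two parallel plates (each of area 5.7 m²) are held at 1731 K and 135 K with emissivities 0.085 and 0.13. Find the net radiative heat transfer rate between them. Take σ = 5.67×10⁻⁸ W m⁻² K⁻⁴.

Q ≈ 1.57×10^5 W

For two large parallel gray plates, q = σ(T₁⁴ − T₂⁴) / (1/ε₁ + 1/ε₂ − 1).
1/ε₁ + 1/ε₂ − 1 = 1/0.085 + 1/0.13 − 1 = 18.46.
T₁⁴ − T₂⁴ = 8.98×10^12 − 3.32×10^8 = 8.98×10^12 K⁴.
q = 5.67×10⁻⁸ × 8.98×10^12 / 18.46 = 27600 W/m².
Q = q·A = 27600 × 5.7 = 1.57×10^5 W.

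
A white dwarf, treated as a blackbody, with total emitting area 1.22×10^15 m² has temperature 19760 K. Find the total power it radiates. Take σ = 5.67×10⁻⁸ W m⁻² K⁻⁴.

P ≈ 1.05×10^25 W

P = σAT⁴ = 5.67×10⁻⁸ × 1.22×10^15 × (19760)⁴ = 5.67×10⁻⁸ × 1.22×10^15 × 1.52×10^17.
P = 1.05×10^25 W.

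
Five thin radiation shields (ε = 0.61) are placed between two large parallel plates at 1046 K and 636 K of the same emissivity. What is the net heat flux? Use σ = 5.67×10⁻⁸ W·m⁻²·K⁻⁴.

q ≈ 4290 W/m²

Each of the 6 gaps contributes resistance (2/ε − 1) = 2/0.61 − 1 = 2.279; total = 13.67.
q = σ(T₁⁴ − T₂⁴) / 13.67 = 5.67×10⁻⁸ × 1.03×10^12 / 13.67 = 4290 W/m².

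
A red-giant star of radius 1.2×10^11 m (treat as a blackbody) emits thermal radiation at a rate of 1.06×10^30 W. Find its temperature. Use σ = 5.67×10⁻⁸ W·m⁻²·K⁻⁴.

A = 4πr² = 4π × (1.2×10^11)² = 1.81×10^23 m².
From P = σAT⁴, T = (P / σA)^(1/4) = (1.06×10^30 / (5.67×10⁻⁸ × 1.81×10^23))^(1/4).
T = (1.03×10^14)^(1/4) = 3190 K.

T ≈ 3190 K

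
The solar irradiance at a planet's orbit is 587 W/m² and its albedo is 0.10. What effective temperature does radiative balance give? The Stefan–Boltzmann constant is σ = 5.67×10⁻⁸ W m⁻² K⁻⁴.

T ≈ 220 K

Power absorbed = (1−a)S·πR²; power emitted = 4πR²σT⁴. Equating and cancelling πR²:
T = ((1−a)S / 4σ)^(1/4) = (528 / (4 × 5.67×10⁻⁸))^(1/4) = (2.33×10^9)^(1/4).
T = 220 K.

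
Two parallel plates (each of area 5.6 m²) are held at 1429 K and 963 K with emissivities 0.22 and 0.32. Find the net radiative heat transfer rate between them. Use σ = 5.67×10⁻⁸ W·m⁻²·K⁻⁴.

Q ≈ 1.58×10^5 W

For two large parallel gray plates, q = σ(T₁⁴ − T₂⁴) / (1/ε₁ + 1/ε₂ − 1).
1/ε₁ + 1/ε₂ − 1 = 1/0.22 + 1/0.32 − 1 = 6.670.
T₁⁴ − T₂⁴ = 4.17×10^12 − 8.60×10^11 = 3.31×10^12 K⁴.
q = 5.67×10⁻⁸ × 3.31×10^12 / 6.670 = 28100 W/m².
Q = q·A = 28100 × 5.6 = 1.58×10^5 W.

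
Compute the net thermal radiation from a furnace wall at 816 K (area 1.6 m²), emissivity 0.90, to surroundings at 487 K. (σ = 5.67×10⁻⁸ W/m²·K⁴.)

Q = εσA(T⁴ − T_s⁴). T⁴ − T_s⁴ = (816)⁴ − (487)⁴ = 4.43×10^11 − 5.62×10^10 = 3.87×10^11 K⁴.
Q = 0.90 × 5.67×10⁻⁸ × 1.60 × 3.87×10^11 = 31600 W.

Q ≈ 31600 W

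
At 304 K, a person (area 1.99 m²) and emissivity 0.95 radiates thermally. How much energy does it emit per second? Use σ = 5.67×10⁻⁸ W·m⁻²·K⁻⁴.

Stefan–Boltzmann: P = εσAT⁴ = 0.95 × 5.67×10⁻⁸ × 1.99 × (304)⁴ = 0.95 × 5.67×10⁻⁸ × 1.99 × 8.54×10^9.
P = 915 W.

P ≈ 915 W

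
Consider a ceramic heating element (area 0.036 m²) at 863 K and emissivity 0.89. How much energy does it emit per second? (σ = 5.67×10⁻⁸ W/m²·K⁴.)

Stefan–Boltzmann: P = εσAT⁴ = 0.89 × 5.67×10⁻⁸ × 0.0360 × (863)⁴ = 0.89 × 5.67×10⁻⁸ × 0.0360 × 5.55×10^11.
P = 1010 W.

P ≈ 1010 W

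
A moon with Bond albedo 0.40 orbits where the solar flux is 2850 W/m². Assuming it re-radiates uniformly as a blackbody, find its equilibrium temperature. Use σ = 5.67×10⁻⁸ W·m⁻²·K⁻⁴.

Power absorbed = (1−a)S·πR²; power emitted = 4πR²σT⁴. Equating and cancelling πR²:
T = ((1−a)S / 4σ)^(1/4) = (1710 / (4 × 5.67×10⁻⁸))^(1/4) = (7.54×10^9)^(1/4).
T = 295 K.

T ≈ 295 K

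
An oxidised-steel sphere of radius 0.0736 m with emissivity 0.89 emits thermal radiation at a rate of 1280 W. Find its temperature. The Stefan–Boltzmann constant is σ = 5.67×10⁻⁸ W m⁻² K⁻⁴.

T ≈ 781 K

A = 4πr² = 4π × (0.0736)² = 0.0681 m².
From P = εσAT⁴, T = (P / εσA)^(1/4) = (1280 / (0.89 × 5.67×10⁻⁸ × 0.0681))^(1/4).
T = (3.73×10^11)^(1/4) = 781 K.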